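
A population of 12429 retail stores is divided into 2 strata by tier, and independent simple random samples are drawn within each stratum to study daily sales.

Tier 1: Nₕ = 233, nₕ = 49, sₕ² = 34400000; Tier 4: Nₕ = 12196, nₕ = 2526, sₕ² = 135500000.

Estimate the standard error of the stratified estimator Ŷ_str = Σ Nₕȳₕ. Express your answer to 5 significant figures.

2.5212 × 10^6

Var(Ŷ_str) = Σₕ Nₕ²(1 − fₕ)sₕ²/nₕ.
Tier 1: 233²·(1 − 49/233)·34400000/49 = 3.0097894 × 10^10.
Tier 4: 12196²·(1 − 2526/12196)·135500000/2526 = 6.3263008 × 10^12.
Sum = 6.3563987 × 10^12.
SE = √(6.3563987 × 10^12) = 2.5212 × 10^6.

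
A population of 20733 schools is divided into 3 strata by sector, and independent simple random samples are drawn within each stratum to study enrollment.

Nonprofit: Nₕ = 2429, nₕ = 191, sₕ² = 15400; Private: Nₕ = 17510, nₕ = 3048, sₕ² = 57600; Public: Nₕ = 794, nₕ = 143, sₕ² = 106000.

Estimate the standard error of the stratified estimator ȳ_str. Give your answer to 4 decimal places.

Var(ȳ_str) = Σₕ Wₕ²(1 − fₕ)sₕ²/nₕ with Wₕ = Nₕ/N, N = 20733.
Nonprofit: Wₕ = 0.11715622; term = 0.11715622²·(1 − 0.07863318)·15400/191 = 1.0196489.
Private: Wₕ = 0.84454734; term = 0.84454734²·(1 − 0.17407196)·57600/3048 = 11.132629.
Public: Wₕ = 0.03829644; term = 0.03829644²·(1 − 0.18010076)·106000/143 = 0.89134744.
Sum = 13.043625.
SE = √(13.043625) = 3.6116.

3.6116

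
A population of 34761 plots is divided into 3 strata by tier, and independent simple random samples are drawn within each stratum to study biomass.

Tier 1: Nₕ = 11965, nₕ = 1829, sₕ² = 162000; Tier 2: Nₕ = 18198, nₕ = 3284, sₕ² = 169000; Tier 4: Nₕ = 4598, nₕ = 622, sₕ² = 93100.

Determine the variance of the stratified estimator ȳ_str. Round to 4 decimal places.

Var(ȳ_str) = Σₕ Wₕ²(1 − fₕ)sₕ²/nₕ with Wₕ = Nₕ/N, N = 34761.
Tier 1: Wₕ = 0.34420759; term = 0.34420759²·(1 − 0.15286252)·162000/1829 = 8.8898839.
Tier 2: Wₕ = 0.52351774; term = 0.52351774²·(1 − 0.18045939)·169000/3284 = 11.558909.
Tier 4: Wₕ = 0.13227468; term = 0.13227468²·(1 − 0.13527621)·93100/622 = 2.2645928.
Sum = 22.713386.

22.7134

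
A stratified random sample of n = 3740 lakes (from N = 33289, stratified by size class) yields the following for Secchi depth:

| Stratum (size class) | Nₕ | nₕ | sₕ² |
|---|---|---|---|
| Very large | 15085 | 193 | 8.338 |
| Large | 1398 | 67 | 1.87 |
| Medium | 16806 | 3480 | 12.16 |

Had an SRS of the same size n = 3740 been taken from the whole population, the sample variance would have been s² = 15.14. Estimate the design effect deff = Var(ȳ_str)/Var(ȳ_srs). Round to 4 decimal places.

2.6468

Var(ȳ_str) = Σ Wₕ²(1−fₕ)sₕ²/nₕ with Wₕ = Nₕ/33289:
  Very large: (15085/33289)²·(1−193/15085)·8.338/193 = 0.0087579291
  Large: (1398/33289)²·(1−67/1398)·1.87/67 = 4.6865206 × 10^-5
  Medium: (16806/33289)²·(1−3480/16806)·12.16/3480 = 7.0618258 × 10^-4
  → Var(ȳ_str) = 0.0095109769.
Var(ȳ_srs) = (1 − 3740/33289)·15.14/3740 = 0.0035933235.
deff = 0.0095109769 / 0.0035933235 = 2.6468.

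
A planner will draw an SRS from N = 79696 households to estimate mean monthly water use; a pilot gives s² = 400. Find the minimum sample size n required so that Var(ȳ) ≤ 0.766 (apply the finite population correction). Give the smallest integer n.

519

Without fpc, n₀ = s²/D = 400/0.766 = 522.1932.
With fpc, (1 − n/N)·s²/n ≤ D requires n ≥ n₀/(1 + n₀/N) = 522.1932/(1 + 522.1932/79696) = 518.7939.
Rounding up, n = 519.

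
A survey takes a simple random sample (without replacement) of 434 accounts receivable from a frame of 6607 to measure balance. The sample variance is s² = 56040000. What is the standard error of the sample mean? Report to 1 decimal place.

347.3

Under SRS without replacement, Var(ȳ) = (1 − f)·s²/n with f = n/N = 434/6607 = 0.06568791.
Var(ȳ) = (1 − 0.06568791)·56040000/434 = 0.93431209·129124.42 = 120642.51.
SE(ȳ) = √(120642.51) = 347.3.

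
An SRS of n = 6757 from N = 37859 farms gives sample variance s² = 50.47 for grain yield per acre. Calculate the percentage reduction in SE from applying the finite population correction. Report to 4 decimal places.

9.3622

f = n/N = 6757/37859 = 0.17847804.
SE_no-fpc = √(s²/n) = 0.086425061; SE_fpc = √((1−f)s²/n) = 0.078333816.
Ratio = √(1−f) = 0.90637849. Reduction = 100·(1 − 0.90637849) = 9.3622%.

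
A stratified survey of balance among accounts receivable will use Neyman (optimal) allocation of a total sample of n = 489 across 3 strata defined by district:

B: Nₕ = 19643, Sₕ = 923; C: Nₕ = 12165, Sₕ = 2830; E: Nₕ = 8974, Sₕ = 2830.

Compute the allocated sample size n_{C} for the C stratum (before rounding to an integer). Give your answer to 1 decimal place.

216.0

Neyman allocation: nₕ = n·NₕSₕ / Σⱼ NⱼSⱼ.
Σ NⱼSⱼ = 19643·923 + 12165·2830 + 8974·2830 = 7.7953859 × 10^7.
n_{C} = 489·12165·2830 / (7.7953859 × 10^7) = 216.0.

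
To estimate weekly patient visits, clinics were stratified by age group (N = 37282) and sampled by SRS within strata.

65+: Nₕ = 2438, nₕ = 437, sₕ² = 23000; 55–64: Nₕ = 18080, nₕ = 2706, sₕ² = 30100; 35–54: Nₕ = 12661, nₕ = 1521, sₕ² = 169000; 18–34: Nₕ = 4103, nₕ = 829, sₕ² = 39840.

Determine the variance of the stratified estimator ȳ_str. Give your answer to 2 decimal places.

Var(ȳ_str) = Σₕ Wₕ²(1 − fₕ)sₕ²/nₕ with Wₕ = Nₕ/N, N = 37282.
65+: Wₕ = 0.06539349; term = 0.06539349²·(1 − 0.17924528)·23000/437 = 0.18472632.
55–64: Wₕ = 0.48495252; term = 0.48495252²·(1 − 0.14966814)·30100/2706 = 2.2244651.
35–54: Wₕ = 0.33960088; term = 0.33960088²·(1 − 0.12013269)·169000/1521 = 11.274889.
18–34: Wₕ = 0.11005311; term = 0.11005311²·(1 − 0.20204728)·39840/829 = 0.46445815.
Sum = 14.148539.

14.15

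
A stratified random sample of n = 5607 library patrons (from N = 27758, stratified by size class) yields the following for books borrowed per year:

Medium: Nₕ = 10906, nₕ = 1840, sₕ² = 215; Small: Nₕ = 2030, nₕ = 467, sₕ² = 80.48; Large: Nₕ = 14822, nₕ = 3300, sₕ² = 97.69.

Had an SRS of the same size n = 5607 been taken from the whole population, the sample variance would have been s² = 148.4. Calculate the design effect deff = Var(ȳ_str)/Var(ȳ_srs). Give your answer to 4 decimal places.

Var(ȳ_str) = Σ Wₕ²(1−fₕ)sₕ²/nₕ with Wₕ = Nₕ/27758:
  Medium: (10906/27758)²·(1−1840/10906)·215/1840 = 0.014994276
  Small: (2030/27758)²·(1−467/2030)·80.48/467 = 7.0965907 × 10^-4
  Large: (14822/27758)²·(1−3300/14822)·97.69/3300 = 0.0065613697
  → Var(ȳ_str) = 0.022265305.
Var(ȳ_srs) = (1 − 5607/27758)·148.4/5607 = 0.02112071.
deff = 0.022265305 / 0.02112071 = 1.0542.

1.0542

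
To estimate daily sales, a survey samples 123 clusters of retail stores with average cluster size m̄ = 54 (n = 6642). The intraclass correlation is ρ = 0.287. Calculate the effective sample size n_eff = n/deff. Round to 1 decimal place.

409.7

deff = 1 + (54 − 1)·0.287 = 1 + 15.211 = 16.211.
n_eff = 6642 / 16.211 = 409.7.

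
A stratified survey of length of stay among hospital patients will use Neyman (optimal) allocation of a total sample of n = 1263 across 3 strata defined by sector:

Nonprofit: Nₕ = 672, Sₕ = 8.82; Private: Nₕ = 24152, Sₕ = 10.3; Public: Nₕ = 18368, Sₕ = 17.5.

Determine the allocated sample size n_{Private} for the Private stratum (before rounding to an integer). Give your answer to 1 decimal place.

Neyman allocation: nₕ = n·NₕSₕ / Σⱼ NⱼSⱼ.
Σ NⱼSⱼ = 672·8.82 + 24152·10.3 + 18368·17.5 = 576132.64.
n_{Private} = 1263·24152·10.3 / 576132.64 = 545.3.

545.3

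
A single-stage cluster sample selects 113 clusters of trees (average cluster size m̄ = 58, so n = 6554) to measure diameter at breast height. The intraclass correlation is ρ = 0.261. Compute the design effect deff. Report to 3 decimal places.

15.877

deff = 1 + (58 − 1)·0.261 = 1 + 14.877 = 15.877.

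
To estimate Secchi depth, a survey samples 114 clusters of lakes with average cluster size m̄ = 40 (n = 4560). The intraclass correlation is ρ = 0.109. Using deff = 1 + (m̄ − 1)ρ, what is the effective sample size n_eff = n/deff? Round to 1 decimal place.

deff = 1 + (40 − 1)·0.109 = 1 + 4.251 = 5.251.
n_eff = 4560 / 5.251 = 868.4.

868.4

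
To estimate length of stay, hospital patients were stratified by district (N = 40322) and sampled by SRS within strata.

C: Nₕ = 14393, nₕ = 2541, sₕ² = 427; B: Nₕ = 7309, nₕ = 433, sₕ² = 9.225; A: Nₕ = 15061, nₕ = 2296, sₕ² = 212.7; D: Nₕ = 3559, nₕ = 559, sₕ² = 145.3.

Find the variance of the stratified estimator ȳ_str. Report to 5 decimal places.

Var(ȳ_str) = Σₕ Wₕ²(1 − fₕ)sₕ²/nₕ with Wₕ = Nₕ/N, N = 40322.
C: Wₕ = 0.35695154; term = 0.35695154²·(1 − 0.17654415)·427/2541 = 0.017631207.
B: Wₕ = 0.18126581; term = 0.18126581²·(1 − 0.05924203)·9.225/433 = 6.5854913 × 10^-4.
A: Wₕ = 0.37351818; term = 0.37351818²·(1 − 0.15244672)·212.7/2296 = 0.010954337.
D: Wₕ = 0.08826447; term = 0.08826447²·(1 − 0.15706659)·145.3/559 = 0.0017069426.
Sum = 0.030951036.

0.03095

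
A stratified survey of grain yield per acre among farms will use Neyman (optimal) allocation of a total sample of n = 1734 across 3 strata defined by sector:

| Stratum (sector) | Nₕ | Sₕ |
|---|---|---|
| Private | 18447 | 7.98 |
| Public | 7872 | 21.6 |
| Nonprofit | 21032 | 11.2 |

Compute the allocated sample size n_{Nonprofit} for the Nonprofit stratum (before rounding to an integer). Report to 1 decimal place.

738.9

Neyman allocation: nₕ = n·NₕSₕ / Σⱼ NⱼSⱼ.
Σ NⱼSⱼ = 18447·7.98 + 7872·21.6 + 21032·11.2 = 552800.66.
n_{Nonprofit} = 1734·21032·11.2 / 552800.66 = 738.9.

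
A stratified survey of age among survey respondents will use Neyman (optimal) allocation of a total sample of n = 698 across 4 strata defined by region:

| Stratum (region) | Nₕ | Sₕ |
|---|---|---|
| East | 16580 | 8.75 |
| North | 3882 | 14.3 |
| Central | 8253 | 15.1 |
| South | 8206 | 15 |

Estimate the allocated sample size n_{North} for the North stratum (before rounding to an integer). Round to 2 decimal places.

86.43

Neyman allocation: nₕ = n·NₕSₕ / Σⱼ NⱼSⱼ.
Σ NⱼSⱼ = 16580·8.75 + 3882·14.3 + 8253·15.1 + 8206·15 = 448297.9.
n_{North} = 698·3882·14.3 / 448297.9 = 86.43.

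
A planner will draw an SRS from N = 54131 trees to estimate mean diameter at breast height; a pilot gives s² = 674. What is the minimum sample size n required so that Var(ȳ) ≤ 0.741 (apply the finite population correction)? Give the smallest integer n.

Without fpc, n₀ = s²/D = 674/0.741 = 909.5816.
With fpc, (1 − n/N)·s²/n ≤ D requires n ≥ n₀/(1 + n₀/N) = 909.5816/(1 + 909.5816/54131) = 894.5502.
Rounding up, n = 895.

895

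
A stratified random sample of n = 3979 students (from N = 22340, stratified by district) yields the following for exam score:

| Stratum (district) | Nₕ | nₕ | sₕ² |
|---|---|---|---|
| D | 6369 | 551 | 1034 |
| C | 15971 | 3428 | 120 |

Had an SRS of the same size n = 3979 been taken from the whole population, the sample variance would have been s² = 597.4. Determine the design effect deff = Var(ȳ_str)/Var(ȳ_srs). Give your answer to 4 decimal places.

1.2430

Var(ȳ_str) = Σ Wₕ²(1−fₕ)sₕ²/nₕ with Wₕ = Nₕ/22340:
  D: (6369/22340)²·(1−551/6369)·1034/551 = 0.13933094
  C: (15971/22340)²·(1−3428/15971)·120/3428 = 0.014051013
  → Var(ȳ_str) = 0.15338195.
Var(ȳ_srs) = (1 − 3979/22340)·597.4/3979 = 0.12339695.
deff = 0.15338195 / 0.12339695 = 1.2430.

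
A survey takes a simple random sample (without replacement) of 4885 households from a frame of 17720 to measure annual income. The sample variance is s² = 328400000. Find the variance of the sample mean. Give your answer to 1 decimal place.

Under SRS without replacement, Var(ȳ) = (1 − f)·s²/n with f = n/N = 4885/17720 = 0.27567720.
Var(ȳ) = (1 − 0.27567720)·328400000/4885 = 0.72432280·67226.203 = 48693.471.

48693.5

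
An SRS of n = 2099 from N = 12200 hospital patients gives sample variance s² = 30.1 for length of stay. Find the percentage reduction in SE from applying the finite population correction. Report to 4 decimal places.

f = n/N = 2099/12200 = 0.17204918.
SE_no-fpc = √(s²/n) = 0.11975042; SE_fpc = √((1−f)s²/n) = 0.10896306.
Ratio = √(1−f) = 0.90991803. Reduction = 100·(1 − 0.90991803) = 9.0082%.

9.0082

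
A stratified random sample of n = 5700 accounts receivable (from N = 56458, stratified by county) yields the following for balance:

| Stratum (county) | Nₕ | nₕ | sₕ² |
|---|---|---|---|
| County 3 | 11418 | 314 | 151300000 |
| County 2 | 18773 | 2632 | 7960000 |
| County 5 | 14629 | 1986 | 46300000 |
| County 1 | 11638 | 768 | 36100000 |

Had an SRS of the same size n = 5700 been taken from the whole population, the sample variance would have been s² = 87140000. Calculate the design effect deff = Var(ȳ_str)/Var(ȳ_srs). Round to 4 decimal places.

1.6495

Var(ȳ_str) = Σ Wₕ²(1−fₕ)sₕ²/nₕ with Wₕ = Nₕ/56458:
  County 3: (11418/56458)²·(1−314/11418)·151300000/314 = 19165.837
  County 2: (18773/56458)²·(1−2632/18773)·7960000/2632 = 287.50164
  County 5: (14629/56458)²·(1−1986/14629)·46300000/1986 = 1352.7438
  County 1: (11638/56458)²·(1−768/11638)·36100000/768 = 1865.5328
  → Var(ȳ_str) = 22671.615.
Var(ȳ_srs) = (1 − 5700/56458)·87140000/5700 = 13744.271.
deff = 22671.615 / 13744.271 = 1.6495.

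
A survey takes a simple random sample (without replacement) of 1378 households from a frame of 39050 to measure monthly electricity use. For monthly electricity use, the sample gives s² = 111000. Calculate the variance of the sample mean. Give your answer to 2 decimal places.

Under SRS without replacement, Var(ȳ) = (1 − f)·s²/n with f = n/N = 1378/39050 = 0.03528809.
Var(ȳ) = (1 − 0.03528809)·111000/1378 = 0.96471191·80.551524 = 77.709014.

77.71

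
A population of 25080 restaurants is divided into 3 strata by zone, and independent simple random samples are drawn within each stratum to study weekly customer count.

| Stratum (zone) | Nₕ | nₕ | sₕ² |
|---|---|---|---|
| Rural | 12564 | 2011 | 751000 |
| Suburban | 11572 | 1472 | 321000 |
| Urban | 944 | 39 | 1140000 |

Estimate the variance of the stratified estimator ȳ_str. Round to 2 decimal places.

158.94

Var(ȳ_str) = Σₕ Wₕ²(1 − fₕ)sₕ²/nₕ with Wₕ = Nₕ/N, N = 25080.
Rural: Wₕ = 0.50095694; term = 0.50095694²·(1 − 0.16006049)·751000/2011 = 78.718474.
Suburban: Wₕ = 0.46140351; term = 0.46140351²·(1 − 0.12720359)·321000/1472 = 40.520235.
Urban: Wₕ = 0.03763955; term = 0.03763955²·(1 − 0.04131356)·1140000/39 = 39.701394.
Sum = 158.9401.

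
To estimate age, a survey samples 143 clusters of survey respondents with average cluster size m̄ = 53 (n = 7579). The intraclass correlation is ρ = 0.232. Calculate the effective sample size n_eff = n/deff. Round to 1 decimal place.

580.1

deff = 1 + (53 − 1)·0.232 = 1 + 12.064 = 13.064.
n_eff = 7579 / 13.064 = 580.1.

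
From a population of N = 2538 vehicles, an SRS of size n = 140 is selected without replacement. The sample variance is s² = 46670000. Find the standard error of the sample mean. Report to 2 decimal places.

Under SRS without replacement, Var(ȳ) = (1 − f)·s²/n with f = n/N = 140/2538 = 0.05516154.
Var(ȳ) = (1 − 0.05516154)·46670000/140 = 0.94483846·333357.14 = 314968.65.
SE(ȳ) = √(314968.65) = 561.22.

561.22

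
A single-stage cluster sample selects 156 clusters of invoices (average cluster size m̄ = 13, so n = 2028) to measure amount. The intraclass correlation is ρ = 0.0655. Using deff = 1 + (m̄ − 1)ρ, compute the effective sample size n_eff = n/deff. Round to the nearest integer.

deff = 1 + (13 − 1)·0.0655 = 1 + 0.786 = 1.786.
n_eff = 2028 / 1.786 = 1135.

1135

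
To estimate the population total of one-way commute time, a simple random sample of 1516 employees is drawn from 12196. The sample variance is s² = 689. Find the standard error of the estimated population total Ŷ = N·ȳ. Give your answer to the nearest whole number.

Var(Ŷ) = N²·Var(ȳ) = N²·(1 − n/N)·s²/n.
f = 1516/12196 = 0.12430305; Var(ȳ) = 0.87569695·689/1516 = 0.39799156.
Var(Ŷ) = 12196² · 0.39799156 = 5.9198226 × 10^7.
SE(Ŷ) = √(5.9198226 × 10^7) = 7694.

7694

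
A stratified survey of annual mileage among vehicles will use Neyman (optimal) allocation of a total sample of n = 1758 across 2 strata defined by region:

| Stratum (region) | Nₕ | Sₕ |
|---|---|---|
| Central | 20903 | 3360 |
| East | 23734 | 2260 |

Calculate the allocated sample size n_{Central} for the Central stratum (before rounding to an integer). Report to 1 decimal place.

Neyman allocation: nₕ = n·NₕSₕ / Σⱼ NⱼSⱼ.
Σ NⱼSⱼ = 20903·3360 + 23734·2260 = 1.2387292 × 10^8.
n_{Central} = 1758·20903·3360 / (1.2387292 × 10^8) = 996.8.

996.8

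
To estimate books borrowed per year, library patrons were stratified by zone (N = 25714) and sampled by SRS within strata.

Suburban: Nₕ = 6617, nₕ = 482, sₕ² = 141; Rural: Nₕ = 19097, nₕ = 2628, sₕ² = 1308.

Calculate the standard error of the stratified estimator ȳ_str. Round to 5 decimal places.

0.50468

Var(ȳ_str) = Σₕ Wₕ²(1 − fₕ)sₕ²/nₕ with Wₕ = Nₕ/N, N = 25714.
Suburban: Wₕ = 0.25733064; term = 0.25733064²·(1 − 0.07284268)·141/482 = 0.01796009.
Rural: Wₕ = 0.74266936; term = 0.74266936²·(1 − 0.13761324)·1308/2628 = 0.23674209.
Sum = 0.25470218.
SE = √(0.25470218) = 0.50468.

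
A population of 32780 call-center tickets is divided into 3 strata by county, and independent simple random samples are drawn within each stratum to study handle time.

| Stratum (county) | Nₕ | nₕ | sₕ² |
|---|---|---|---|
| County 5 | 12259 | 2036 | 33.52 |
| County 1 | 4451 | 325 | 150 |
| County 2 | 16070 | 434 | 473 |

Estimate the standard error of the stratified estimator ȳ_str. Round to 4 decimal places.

0.5145

Var(ȳ_str) = Σₕ Wₕ²(1 − fₕ)sₕ²/nₕ with Wₕ = Nₕ/N, N = 32780.
County 5: Wₕ = 0.37397804; term = 0.37397804²·(1 − 0.16608206)·33.52/2036 = 0.0019201791.
County 1: Wₕ = 0.13578401; term = 0.13578401²·(1 − 0.07301730)·150/325 = 0.0078881801.
County 2: Wₕ = 0.49023795; term = 0.49023795²·(1 − 0.02700685)·473/434 = 0.25485611.
Sum = 0.26466447.
SE = √(0.26466447) = 0.5145.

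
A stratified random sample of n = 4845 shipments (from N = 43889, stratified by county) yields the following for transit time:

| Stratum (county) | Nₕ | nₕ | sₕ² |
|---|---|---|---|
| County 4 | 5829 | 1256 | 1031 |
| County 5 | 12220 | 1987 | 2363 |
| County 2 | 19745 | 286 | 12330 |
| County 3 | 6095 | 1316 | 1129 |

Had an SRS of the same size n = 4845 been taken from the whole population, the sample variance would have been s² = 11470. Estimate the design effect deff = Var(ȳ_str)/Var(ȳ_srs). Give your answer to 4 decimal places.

Var(ȳ_str) = Σ Wₕ²(1−fₕ)sₕ²/nₕ with Wₕ = Nₕ/43889:
  County 4: (5829/43889)²·(1−1256/5829)·1031/1256 = 0.011359335
  County 5: (12220/43889)²·(1−1987/12220)·2363/1987 = 0.07720202
  County 2: (19745/43889)²·(1−286/19745)·12330/286 = 8.5993045
  County 3: (6095/43889)²·(1−1316/6095)·1129/1316 = 0.01297291
  → Var(ȳ_str) = 8.7008388.
Var(ȳ_srs) = (1 − 4845/43889)·11470/4845 = 2.106048.
deff = 8.7008388 / 2.106048 = 4.1314.

4.1314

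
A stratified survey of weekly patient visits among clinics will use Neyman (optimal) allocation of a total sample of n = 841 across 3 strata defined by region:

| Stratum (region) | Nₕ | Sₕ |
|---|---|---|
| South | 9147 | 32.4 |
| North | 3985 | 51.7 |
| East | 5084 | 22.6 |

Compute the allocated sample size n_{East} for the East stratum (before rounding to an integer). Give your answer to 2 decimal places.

Neyman allocation: nₕ = n·NₕSₕ / Σⱼ NⱼSⱼ.
Σ NⱼSⱼ = 9147·32.4 + 3985·51.7 + 5084·22.6 = 617285.7.
n_{East} = 841·5084·22.6 / 617285.7 = 156.54.

156.54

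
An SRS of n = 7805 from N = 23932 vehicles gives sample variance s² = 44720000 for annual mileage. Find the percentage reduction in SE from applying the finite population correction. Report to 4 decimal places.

17.9106

f = n/N = 7805/23932 = 0.32613238.
SE_no-fpc = √(s²/n) = 75.694521; SE_fpc = √((1−f)s²/n) = 62.137209.
Ratio = √(1−f) = 0.82089441. Reduction = 100·(1 − 0.82089441) = 17.9106%.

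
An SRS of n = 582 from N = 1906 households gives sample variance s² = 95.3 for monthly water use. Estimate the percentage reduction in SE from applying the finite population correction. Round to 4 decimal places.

f = n/N = 582/1906 = 0.30535152.
SE_no-fpc = √(s²/n) = 0.40465504; SE_fpc = √((1−f)s²/n) = 0.33726207.
Ratio = √(1−f) = 0.83345574. Reduction = 100·(1 − 0.83345574) = 16.6544%.

16.6544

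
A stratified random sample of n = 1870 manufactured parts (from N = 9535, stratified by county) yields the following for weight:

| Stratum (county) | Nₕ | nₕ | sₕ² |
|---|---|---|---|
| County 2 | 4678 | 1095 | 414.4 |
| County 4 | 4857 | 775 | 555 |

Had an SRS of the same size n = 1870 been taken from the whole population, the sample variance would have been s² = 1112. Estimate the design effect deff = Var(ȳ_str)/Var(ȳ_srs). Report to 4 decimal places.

Var(ȳ_str) = Σ Wₕ²(1−fₕ)sₕ²/nₕ with Wₕ = Nₕ/9535:
  County 2: (4678/9535)²·(1−1095/4678)·414.4/1095 = 0.069770407
  County 4: (4857/9535)²·(1−775/4857)·555/775 = 0.15616762
  → Var(ȳ_str) = 0.22593803.
Var(ȳ_srs) = (1 − 1870/9535)·1112/1870 = 0.47802944.
deff = 0.22593803 / 0.47802944 = 0.4726.

0.4726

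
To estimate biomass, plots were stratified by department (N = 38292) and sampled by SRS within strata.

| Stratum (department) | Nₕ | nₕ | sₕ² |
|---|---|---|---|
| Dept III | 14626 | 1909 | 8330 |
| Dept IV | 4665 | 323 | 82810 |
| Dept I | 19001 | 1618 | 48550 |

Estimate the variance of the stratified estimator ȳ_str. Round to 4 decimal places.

10.8544

Var(ȳ_str) = Σₕ Wₕ²(1 − fₕ)sₕ²/nₕ with Wₕ = Nₕ/N, N = 38292.
Dept III: Wₕ = 0.38195968; term = 0.38195968²·(1 − 0.13052099)·8330/1909 = 0.55351987.
Dept IV: Wₕ = 0.12182701; term = 0.12182701²·(1 − 0.06923901)·82810/323 = 3.5416499.
Dept I: Wₕ = 0.49621331; term = 0.49621331²·(1 − 0.08515341)·48550/1618 = 6.7592079.
Sum = 10.854378.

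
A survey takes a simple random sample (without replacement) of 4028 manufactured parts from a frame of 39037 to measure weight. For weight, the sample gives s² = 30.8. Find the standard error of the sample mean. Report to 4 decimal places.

0.0828

Under SRS without replacement, Var(ȳ) = (1 − f)·s²/n with f = n/N = 4028/39037 = 0.10318416.
Var(ȳ) = (1 − 0.10318416)·30.8/4028 = 0.89681584·0.0076464747 = 0.0068574796.
SE(ȳ) = √(0.0068574796) = 0.0828.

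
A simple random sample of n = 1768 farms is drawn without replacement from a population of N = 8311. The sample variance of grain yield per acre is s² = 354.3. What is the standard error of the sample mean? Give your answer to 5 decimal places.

Under SRS without replacement, Var(ȳ) = (1 − f)·s²/n with f = n/N = 1768/8311 = 0.21273012.
Var(ȳ) = (1 − 0.21273012)·354.3/1768 = 0.78726988·0.20039593 = 0.15776568.
SE(ȳ) = √(0.15776568) = 0.39720.

0.39720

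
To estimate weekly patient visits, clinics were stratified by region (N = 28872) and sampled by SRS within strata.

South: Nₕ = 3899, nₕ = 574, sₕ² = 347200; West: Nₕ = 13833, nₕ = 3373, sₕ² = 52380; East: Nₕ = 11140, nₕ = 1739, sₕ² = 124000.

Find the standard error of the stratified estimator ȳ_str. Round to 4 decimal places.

4.5892

Var(ȳ_str) = Σₕ Wₕ²(1 − fₕ)sₕ²/nₕ with Wₕ = Nₕ/N, N = 28872.
South: Wₕ = 0.13504433; term = 0.13504433²·(1 − 0.14721724)·347200/574 = 9.4071695.
West: Wₕ = 0.47911471; term = 0.47911471²·(1 − 0.24383720)·52380/3373 = 2.6955257.
East: Wₕ = 0.38584095; term = 0.38584095²·(1 − 0.15610413)·124000/1739 = 8.9583414.
Sum = 21.061037.
SE = √(21.061037) = 4.5892.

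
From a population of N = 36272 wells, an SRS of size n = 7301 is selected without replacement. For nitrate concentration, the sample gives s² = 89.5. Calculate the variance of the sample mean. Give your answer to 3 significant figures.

0.00979

Under SRS without replacement, Var(ȳ) = (1 − f)·s²/n with f = n/N = 7301/36272 = 0.20128474.
Var(ȳ) = (1 − 0.20128474)·89.5/7301 = 0.79871526·0.012258595 = 0.0097911267.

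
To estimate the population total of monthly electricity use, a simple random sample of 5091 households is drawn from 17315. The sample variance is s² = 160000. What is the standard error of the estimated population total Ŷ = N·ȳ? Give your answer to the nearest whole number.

Var(Ŷ) = N²·Var(ȳ) = N²·(1 − n/N)·s²/n.
f = 5091/17315 = 0.29402252; Var(ȳ) = 0.70597748·160000/5091 = 22.187467.
Var(Ŷ) = 17315² · 22.187467 = 6.6520073 × 10^9.
SE(Ŷ) = √(6.6520073 × 10^9) = 81560.

81560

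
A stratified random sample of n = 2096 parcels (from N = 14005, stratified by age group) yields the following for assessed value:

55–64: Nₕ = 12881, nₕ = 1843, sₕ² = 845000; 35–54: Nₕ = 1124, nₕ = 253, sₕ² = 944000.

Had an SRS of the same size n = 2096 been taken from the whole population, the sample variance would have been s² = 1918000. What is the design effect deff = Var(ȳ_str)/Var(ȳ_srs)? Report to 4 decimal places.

Var(ȳ_str) = Σ Wₕ²(1−fₕ)sₕ²/nₕ with Wₕ = Nₕ/14005:
  55–64: (12881/14005)²·(1−1843/12881)·845000/1843 = 332.35722
  35–54: (1124/14005)²·(1−253/1124)·944000/253 = 18.623861
  → Var(ȳ_str) = 350.98108.
Var(ȳ_srs) = (1 − 2096/14005)·1918000/2096 = 778.12525.
deff = 350.98108 / 778.12525 = 0.4511.

0.4511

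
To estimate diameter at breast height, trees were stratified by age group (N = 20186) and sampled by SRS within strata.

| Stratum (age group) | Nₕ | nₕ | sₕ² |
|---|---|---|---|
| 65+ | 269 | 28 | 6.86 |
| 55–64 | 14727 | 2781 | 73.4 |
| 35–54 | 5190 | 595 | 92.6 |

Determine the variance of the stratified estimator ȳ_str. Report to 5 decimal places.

0.02054

Var(ȳ_str) = Σₕ Wₕ²(1 − fₕ)sₕ²/nₕ with Wₕ = Nₕ/N, N = 20186.
65+: Wₕ = 0.01332607; term = 0.01332607²·(1 − 0.10408922)·6.86/28 = 3.8979375 × 10^-5.
55–64: Wₕ = 0.72956505; term = 0.72956505²·(1 − 0.18883683)·73.4/2781 = 0.011395446.
35–54: Wₕ = 0.25710889; term = 0.25710889²·(1 − 0.11464355)·92.6/595 = 0.0091084894.
Sum = 0.020542915.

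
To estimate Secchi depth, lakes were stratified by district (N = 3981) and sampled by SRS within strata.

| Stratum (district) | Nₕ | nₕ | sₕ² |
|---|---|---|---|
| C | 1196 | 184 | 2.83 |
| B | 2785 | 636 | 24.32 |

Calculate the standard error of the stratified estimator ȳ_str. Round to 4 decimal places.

Var(ȳ_str) = Σₕ Wₕ²(1 − fₕ)sₕ²/nₕ with Wₕ = Nₕ/N, N = 3981.
C: Wₕ = 0.30042703; term = 0.30042703²·(1 − 0.15384615)·2.83/184 = 0.0011746161.
B: Wₕ = 0.69957297; term = 0.69957297²·(1 − 0.22836625)·24.32/636 = 0.014440549.
Sum = 0.015615165.
SE = √(0.015615165) = 0.1250.

0.1250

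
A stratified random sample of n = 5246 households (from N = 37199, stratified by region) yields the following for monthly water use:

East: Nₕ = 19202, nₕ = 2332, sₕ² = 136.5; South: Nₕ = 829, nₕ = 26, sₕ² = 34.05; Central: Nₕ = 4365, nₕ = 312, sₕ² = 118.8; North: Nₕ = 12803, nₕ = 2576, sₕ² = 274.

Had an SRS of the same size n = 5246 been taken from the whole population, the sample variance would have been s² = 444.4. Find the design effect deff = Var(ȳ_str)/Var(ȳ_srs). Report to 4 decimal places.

0.4022

Var(ȳ_str) = Σ Wₕ²(1−fₕ)sₕ²/nₕ with Wₕ = Nₕ/37199:
  East: (19202/37199)²·(1−2332/19202)·136.5/2332 = 0.013702605
  South: (829/37199)²·(1−26/829)·34.05/26 = 6.3001562 × 10^-4
  Central: (4365/37199)²·(1−312/4365)·118.8/312 = 0.0048681076
  North: (12803/37199)²·(1−2576/12803)·274/2576 = 0.010064731
  → Var(ȳ_str) = 0.029265459.
Var(ȳ_srs) = (1 − 5246/37199)·444.4/5246 = 0.072765604.
deff = 0.029265459 / 0.072765604 = 0.4022.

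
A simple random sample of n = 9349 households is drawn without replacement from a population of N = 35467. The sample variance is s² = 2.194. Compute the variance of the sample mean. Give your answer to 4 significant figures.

Under SRS without replacement, Var(ȳ) = (1 − f)·s²/n with f = n/N = 9349/35467 = 0.26359715.
Var(ȳ) = (1 − 0.26359715)·2.194/9349 = 0.73640285·2.3467751 × 10^-4 = 1.7281718 × 10^-4.

1.728 × 10^-4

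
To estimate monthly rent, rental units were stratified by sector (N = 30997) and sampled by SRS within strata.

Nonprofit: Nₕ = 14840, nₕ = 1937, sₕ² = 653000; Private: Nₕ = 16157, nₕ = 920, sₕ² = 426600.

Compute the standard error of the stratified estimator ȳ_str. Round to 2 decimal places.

Var(ȳ_str) = Σₕ Wₕ²(1 − fₕ)sₕ²/nₕ with Wₕ = Nₕ/N, N = 30997.
Nonprofit: Wₕ = 0.47875601; term = 0.47875601²·(1 − 0.13052561)·653000/1937 = 67.18446.
Private: Wₕ = 0.52124399; term = 0.52124399²·(1 − 0.05694126)·426600/920 = 118.81024.
Sum = 185.9947.
SE = √(185.9947) = 13.64.

13.64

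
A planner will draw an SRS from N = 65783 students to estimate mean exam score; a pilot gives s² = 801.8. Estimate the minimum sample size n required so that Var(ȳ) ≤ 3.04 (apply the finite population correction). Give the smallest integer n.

Without fpc, n₀ = s²/D = 801.8/3.04 = 263.7500.
With fpc, (1 − n/N)·s²/n ≤ D requires n ≥ n₀/(1 + n₀/N) = 263.7500/(1 + 263.7500/65783) = 262.6967.
Rounding up, n = 263.

263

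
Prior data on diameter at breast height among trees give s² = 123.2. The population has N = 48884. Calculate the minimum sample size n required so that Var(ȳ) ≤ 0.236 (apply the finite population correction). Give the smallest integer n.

Without fpc, n₀ = s²/D = 123.2/0.236 = 522.0339.
With fpc, (1 − n/N)·s²/n ≤ D requires n ≥ n₀/(1 + n₀/N) = 522.0339/(1 + 522.0339/48884) = 516.5180.
Rounding up, n = 517.

517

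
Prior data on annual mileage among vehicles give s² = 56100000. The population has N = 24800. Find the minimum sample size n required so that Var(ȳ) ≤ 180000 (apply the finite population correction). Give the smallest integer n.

308

Without fpc, n₀ = s²/D = 56100000/180000 = 311.6667.
With fpc, (1 − n/N)·s²/n ≤ D requires n ≥ n₀/(1 + n₀/N) = 311.6667/(1 + 311.6667/24800) = 307.7985.
Rounding up, n = 308.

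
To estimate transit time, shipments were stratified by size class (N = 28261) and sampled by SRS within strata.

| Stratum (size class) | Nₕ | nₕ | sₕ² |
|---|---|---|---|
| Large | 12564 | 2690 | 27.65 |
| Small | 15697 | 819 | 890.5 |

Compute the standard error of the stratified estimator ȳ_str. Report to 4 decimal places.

Var(ȳ_str) = Σₕ Wₕ²(1 − fₕ)sₕ²/nₕ with Wₕ = Nₕ/N, N = 28261.
Large: Wₕ = 0.44457026; term = 0.44457026²·(1 − 0.21410379)·27.65/2690 = 0.0015965733.
Small: Wₕ = 0.55542974; term = 0.55542974²·(1 − 0.05217557)·890.5/819 = 0.31793342.
Sum = 0.31952999.
SE = √(0.31952999) = 0.5653.

0.5653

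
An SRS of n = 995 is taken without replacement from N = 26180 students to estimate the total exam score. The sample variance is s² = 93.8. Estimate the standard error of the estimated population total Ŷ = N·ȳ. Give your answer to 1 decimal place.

Var(Ŷ) = N²·Var(ȳ) = N²·(1 − n/N)·s²/n.
f = 995/26180 = 0.03800611; Var(ȳ) = 0.96199389·93.8/995 = 0.090688469.
Var(Ŷ) = 26180² · 0.090688469 = 6.2157187 × 10^7.
SE(Ŷ) = √(6.2157187 × 10^7) = 7884.0.

7884.0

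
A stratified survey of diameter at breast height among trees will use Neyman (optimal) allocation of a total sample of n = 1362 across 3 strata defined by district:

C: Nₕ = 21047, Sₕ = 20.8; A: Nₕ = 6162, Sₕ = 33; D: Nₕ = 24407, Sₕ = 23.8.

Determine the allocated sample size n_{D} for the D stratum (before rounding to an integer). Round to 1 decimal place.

Neyman allocation: nₕ = n·NₕSₕ / Σⱼ NⱼSⱼ.
Σ NⱼSⱼ = 21047·20.8 + 6162·33 + 24407·23.8 = 1.2220102 × 10^6.
n_{D} = 1362·24407·23.8 / (1.2220102 × 10^6) = 647.4.

647.4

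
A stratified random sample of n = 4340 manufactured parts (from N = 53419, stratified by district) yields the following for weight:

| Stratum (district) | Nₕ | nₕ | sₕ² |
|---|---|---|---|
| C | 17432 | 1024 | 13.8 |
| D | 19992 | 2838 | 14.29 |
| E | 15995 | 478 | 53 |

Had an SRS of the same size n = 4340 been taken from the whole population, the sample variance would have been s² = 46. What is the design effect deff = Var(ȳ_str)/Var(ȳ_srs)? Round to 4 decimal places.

1.1912

Var(ȳ_str) = Σ Wₕ²(1−fₕ)sₕ²/nₕ with Wₕ = Nₕ/53419:
  C: (17432/53419)²·(1−1024/17432)·13.8/1024 = 0.0013507982
  D: (19992/53419)²·(1−2838/19992)·14.29/2838 = 6.051318 × 10^-4
  E: (15995/53419)²·(1−478/15995)·53/478 = 0.0096438061
  → Var(ȳ_str) = 0.011599736.
Var(ȳ_srs) = (1 − 4340/53419)·46/4340 = 0.0097379615.
deff = 0.011599736 / 0.0097379615 = 1.1912.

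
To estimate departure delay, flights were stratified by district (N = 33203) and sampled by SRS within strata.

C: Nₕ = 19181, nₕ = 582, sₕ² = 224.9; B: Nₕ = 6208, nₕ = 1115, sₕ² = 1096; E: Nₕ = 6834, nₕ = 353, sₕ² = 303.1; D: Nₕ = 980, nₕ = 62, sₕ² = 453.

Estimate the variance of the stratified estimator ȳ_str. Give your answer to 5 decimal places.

0.19370

Var(ȳ_str) = Σₕ Wₕ²(1 − fₕ)sₕ²/nₕ with Wₕ = Nₕ/N, N = 33203.
C: Wₕ = 0.57768876; term = 0.57768876²·(1 − 0.03034253)·224.9/582 = 0.12504682.
B: Wₕ = 0.18697106; term = 0.18697106²·(1 − 0.17960696)·1096/1115 = 0.028190736.
E: Wₕ = 0.20582477; term = 0.20582477²·(1 − 0.05165350)·303.1/353 = 0.034496384.
D: Wₕ = 0.02951541; term = 0.02951541²·(1 − 0.06326531)·453/62 = 0.0059623933.
Sum = 0.19369633.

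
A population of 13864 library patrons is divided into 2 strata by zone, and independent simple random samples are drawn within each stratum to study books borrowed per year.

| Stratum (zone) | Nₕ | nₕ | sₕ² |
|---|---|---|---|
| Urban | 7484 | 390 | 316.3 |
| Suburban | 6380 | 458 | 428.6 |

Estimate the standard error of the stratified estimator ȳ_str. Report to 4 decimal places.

0.6387

Var(ȳ_str) = Σₕ Wₕ²(1 − fₕ)sₕ²/nₕ with Wₕ = Nₕ/N, N = 13864.
Urban: Wₕ = 0.53981535; term = 0.53981535²·(1 − 0.05211117)·316.3/390 = 0.22401776.
Suburban: Wₕ = 0.46018465; term = 0.46018465²·(1 − 0.07178683)·428.6/458 = 0.18394953.
Sum = 0.40796729.
SE = √(0.40796729) = 0.6387.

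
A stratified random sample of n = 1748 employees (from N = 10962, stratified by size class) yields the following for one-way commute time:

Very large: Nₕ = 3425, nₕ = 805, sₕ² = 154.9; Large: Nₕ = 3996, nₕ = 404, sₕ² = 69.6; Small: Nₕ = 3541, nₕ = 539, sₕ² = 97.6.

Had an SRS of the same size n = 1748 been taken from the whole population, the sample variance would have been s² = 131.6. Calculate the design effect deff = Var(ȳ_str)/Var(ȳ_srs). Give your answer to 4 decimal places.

Var(ȳ_str) = Σ Wₕ²(1−fₕ)sₕ²/nₕ with Wₕ = Nₕ/10962:
  Very large: (3425/10962)²·(1−805/3425)·154.9/805 = 0.014369373
  Large: (3996/10962)²·(1−404/3996)·69.6/404 = 0.020578328
  Small: (3541/10962)²·(1−539/3541)·97.6/539 = 0.016018361
  → Var(ȳ_str) = 0.050966062.
Var(ȳ_srs) = (1 − 1748/10962)·131.6/1748 = 0.063280933.
deff = 0.050966062 / 0.063280933 = 0.8054.

0.8054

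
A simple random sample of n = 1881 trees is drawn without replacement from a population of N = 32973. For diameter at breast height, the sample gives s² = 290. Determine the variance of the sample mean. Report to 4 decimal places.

0.1454

Under SRS without replacement, Var(ȳ) = (1 − f)·s²/n with f = n/N = 1881/32973 = 0.05704667.
Var(ȳ) = (1 − 0.05704667)·290/1881 = 0.94295333·0.15417331 = 0.14537824.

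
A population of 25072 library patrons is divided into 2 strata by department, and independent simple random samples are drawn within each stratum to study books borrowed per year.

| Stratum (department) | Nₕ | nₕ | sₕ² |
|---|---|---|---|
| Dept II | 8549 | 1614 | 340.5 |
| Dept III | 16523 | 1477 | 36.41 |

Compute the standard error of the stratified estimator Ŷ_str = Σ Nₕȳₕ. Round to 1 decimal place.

Var(Ŷ_str) = Σₕ Nₕ²(1 − fₕ)sₕ²/nₕ.
Dept II: 8549²·(1 − 1614/8549)·340.5/1614 = 1.250764 × 10^7.
Dept III: 16523²·(1 − 1477/16523)·36.41/1477 = 6.1284429 × 10^6.
Sum = 1.8636083 × 10^7.
SE = √(1.8636083 × 10^7) = 4317.0.

4317.0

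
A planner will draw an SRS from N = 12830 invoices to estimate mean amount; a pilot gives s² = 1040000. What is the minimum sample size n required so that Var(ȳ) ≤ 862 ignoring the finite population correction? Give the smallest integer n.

1207

Without fpc, n₀ = s²/D = 1040000/862 = 1206.4965.
Rounding up, n = 1207.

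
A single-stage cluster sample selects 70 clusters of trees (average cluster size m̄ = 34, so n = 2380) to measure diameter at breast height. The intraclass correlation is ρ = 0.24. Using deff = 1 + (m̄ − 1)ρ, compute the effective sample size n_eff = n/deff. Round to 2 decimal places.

266.82

deff = 1 + (34 − 1)·0.24 = 1 + 7.92 = 8.92.
n_eff = 2380 / 8.92 = 266.82.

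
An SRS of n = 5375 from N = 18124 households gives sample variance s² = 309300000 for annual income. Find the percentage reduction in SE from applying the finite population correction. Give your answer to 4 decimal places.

f = n/N = 5375/18124 = 0.29656809.
SE_no-fpc = √(s²/n) = 239.88369; SE_fpc = √((1−f)s²/n) = 201.19249.
Ratio = √(1−f) = 0.83870848. Reduction = 100·(1 − 0.83870848) = 16.1292%.

16.1292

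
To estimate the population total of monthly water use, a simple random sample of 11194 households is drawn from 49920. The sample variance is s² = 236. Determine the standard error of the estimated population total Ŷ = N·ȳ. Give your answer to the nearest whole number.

Var(Ŷ) = N²·Var(ȳ) = N²·(1 − n/N)·s²/n.
f = 11194/49920 = 0.22423878; Var(ȳ) = 0.77576122·236/11194 = 0.016355159.
Var(Ŷ) = 49920² · 0.016355159 = 4.0757161 × 10^7.
SE(Ŷ) = √(4.0757161 × 10^7) = 6384.

6384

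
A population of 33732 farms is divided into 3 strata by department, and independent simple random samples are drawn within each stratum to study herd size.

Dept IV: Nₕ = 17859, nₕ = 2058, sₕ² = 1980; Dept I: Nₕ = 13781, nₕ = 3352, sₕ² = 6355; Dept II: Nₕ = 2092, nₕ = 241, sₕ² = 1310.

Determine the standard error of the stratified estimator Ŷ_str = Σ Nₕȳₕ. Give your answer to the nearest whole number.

23770

Var(Ŷ_str) = Σₕ Nₕ²(1 − fₕ)sₕ²/nₕ.
Dept IV: 17859²·(1 − 2058/17859)·1980/2058 = 2.7149481 × 10^8.
Dept I: 13781²·(1 − 3352/13781)·6355/3352 = 2.724802 × 10^8.
Dept II: 2092²·(1 − 241/2092)·1310/241 = 2.1048558 × 10^7.
Sum = 5.6502357 × 10^8.
SE = √(5.6502357 × 10^8) = 23770.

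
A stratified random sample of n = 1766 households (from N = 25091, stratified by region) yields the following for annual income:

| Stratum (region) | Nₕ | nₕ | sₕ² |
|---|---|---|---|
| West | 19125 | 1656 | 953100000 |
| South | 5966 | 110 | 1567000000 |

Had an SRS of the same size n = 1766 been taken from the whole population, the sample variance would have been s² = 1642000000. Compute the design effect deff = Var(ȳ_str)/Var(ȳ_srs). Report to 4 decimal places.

1.2680

Var(ȳ_str) = Σ Wₕ²(1−fₕ)sₕ²/nₕ with Wₕ = Nₕ/25091:
  West: (19125/25091)²·(1−1656/19125)·953100000/1656 = 305429.99
  South: (5966/25091)²·(1−110/5966)·1567000000/110 = 790541.53
  → Var(ȳ_str) = 1.0959715 × 10^6.
Var(ȳ_srs) = (1 − 1766/25091)·1642000000/1766 = 864343.03.
deff = (1.0959715 × 10^6) / 864343.03 = 1.2680.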